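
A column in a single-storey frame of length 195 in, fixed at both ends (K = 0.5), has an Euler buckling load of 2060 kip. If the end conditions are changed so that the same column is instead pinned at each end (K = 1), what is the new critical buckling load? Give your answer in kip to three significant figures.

P_cr ≈ 515 kip

P_cr ∝ 1/K², so P_cr,new = P_cr,old × (K_old/K_new)² = 2060 × (0.5/1)²
= 2060 × 0.2500 = 515 kip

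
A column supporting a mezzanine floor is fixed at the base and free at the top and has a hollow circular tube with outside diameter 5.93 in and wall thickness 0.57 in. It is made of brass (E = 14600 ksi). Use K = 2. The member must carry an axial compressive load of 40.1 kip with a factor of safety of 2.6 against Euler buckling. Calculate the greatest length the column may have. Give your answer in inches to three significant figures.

L_max ≈ 110 in

Inner diameter d_i = 5.93 − 2×0.57 = 4.790 in
I = π(d_o⁴ − d_i⁴)/64 = π(5.93⁴ − 4.790⁴)/64 = 34.86 in⁴
Required critical load P_cr = n·P = 2.6 × 40.1 = 104.3 kip = 1.043×10^5 lb
From P_cr = π²EI/(K·L)²:  L = (1/K)·√(π²EI/P_cr) = (1/2)·√(π²×1.46×10^7×34.86/1.043×10^5)
L = 110 in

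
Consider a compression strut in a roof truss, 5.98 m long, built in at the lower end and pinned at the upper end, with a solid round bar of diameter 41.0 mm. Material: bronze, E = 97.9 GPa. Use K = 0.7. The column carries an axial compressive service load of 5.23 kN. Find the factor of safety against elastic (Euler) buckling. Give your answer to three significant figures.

I = πd⁴/64 = π×41.0⁴/64 = 1.387×10^5 mm⁴
I = 1.387×10^5 mm⁴ = 1.387×10^-7 m⁴
Effective length L_e = K·L = 0.7 × 5.98 = 4.186 m
P_cr = π²EI / L_e² = π² × 97.9×10⁹ × 1.387×10^-7 / 4.186² = 7.649×10^3 N
Factor of safety n = P_cr / P = 7.6487 / 5.23 = 1.46

n ≈ 1.46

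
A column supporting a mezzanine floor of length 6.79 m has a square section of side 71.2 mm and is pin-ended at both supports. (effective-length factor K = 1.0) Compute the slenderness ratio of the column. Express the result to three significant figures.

For a square r = a/√12 = 71.2/√12 = 20.55 mm
L_e = K·L = 1 × 6.79 m = 6.790 m = 6790.0 mm
λ = L_e / r_min = 6790.0 / 20.55 = 330

λ ≈ 330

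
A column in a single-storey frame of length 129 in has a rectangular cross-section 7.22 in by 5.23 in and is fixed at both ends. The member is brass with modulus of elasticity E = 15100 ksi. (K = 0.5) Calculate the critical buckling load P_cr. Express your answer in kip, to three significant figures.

Buckling occurs about the weak axis: I_min = h·b³/12 with b = 5.23 in (the shorter side).
I_min = 7.22×5.23³/12 = 86.07 in⁴
Effective length L_e = K·L = 0.5 × 129 = 64.50 in
P_cr = π²EI / L_e² = π² × 15100×10³ × 86.07 / 64.50² = 3.083×10^6 lb

P_cr ≈ 3080 kip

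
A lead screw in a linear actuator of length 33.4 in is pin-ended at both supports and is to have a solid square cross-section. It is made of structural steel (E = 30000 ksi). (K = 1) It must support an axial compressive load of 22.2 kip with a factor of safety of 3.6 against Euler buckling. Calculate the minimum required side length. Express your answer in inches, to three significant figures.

a ≈ 1.38 in

Required P_cr = n·P = 3.6 × 22.2 = 79.92 kip
L_e = K·L = 1 × 33.4 = 33.40 in
Required I = P_cr·L_e²/(π²E) = 7.992×10^4 × 33.40² / (π² × 3.00×10^7) = 0.3011 in⁴
Solid square: I = a⁴/12  ⇒  a = (12I)^(1/4) = (12×0.3011)^(1/4) = 1.38 in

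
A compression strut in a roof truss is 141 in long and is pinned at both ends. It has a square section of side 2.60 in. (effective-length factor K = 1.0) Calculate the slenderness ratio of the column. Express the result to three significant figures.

λ ≈ 188

I = a⁴/12 = 2.60⁴/12 = 3.808 in⁴
A = 6.760 in²;  r_min = √(I/A) = √(3.808/6.760) = 0.7506 in
L_e = K·L = 1 × 141 = 141.0 in
λ = L_e / r_min = 141.00 / 0.7506 = 188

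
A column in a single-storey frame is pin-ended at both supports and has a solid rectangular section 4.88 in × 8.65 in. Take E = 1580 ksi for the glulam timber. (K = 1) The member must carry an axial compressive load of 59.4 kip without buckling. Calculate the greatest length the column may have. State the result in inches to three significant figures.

Buckling occurs about the weak axis: I_min = h·b³/12 with b = 4.88 in (the shorter side).
I_min = 8.65×4.88³/12 = 83.77 in⁴
At the buckling limit P_cr = P = 5.940×10^4 lb
From P_cr = π²EI/(K·L)²:  L = (1/K)·√(π²EI/P_cr) = (1/1)·√(π²×1.58×10^6×83.77/5.940×10^4)
L = 148 in

L_max ≈ 148 in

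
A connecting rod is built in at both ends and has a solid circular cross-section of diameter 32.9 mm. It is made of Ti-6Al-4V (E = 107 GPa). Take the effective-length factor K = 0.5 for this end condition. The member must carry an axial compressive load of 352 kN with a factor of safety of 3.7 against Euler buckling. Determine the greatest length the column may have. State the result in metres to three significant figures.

L_max ≈ 0.432 m

I = πd⁴/64 = π×32.9⁴/64 = 5.751×10^4 mm⁴
I = 5.751×10^-8 m⁴
Required critical load P_cr = n·P = 3.7 × 352 = 1302 kN = 1.302×10^6 N
From P_cr = π²EI/(K·L)²:  L = (1/K)·√(π²EI/P_cr) = (1/0.5)·√(π²×1.07×10^11×5.751×10^-8/1.302×10^6)
L = 0.432 m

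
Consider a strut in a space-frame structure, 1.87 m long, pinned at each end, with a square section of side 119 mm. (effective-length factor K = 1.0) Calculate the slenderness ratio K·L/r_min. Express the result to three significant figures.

λ ≈ 54.4

For a square r = a/√12 = 119/√12 = 34.35 mm
L_e = K·L = 1 × 1.87 m = 1.870 m = 1870.0 mm
λ = L_e / r_min = 1870.0 / 34.35 = 54.4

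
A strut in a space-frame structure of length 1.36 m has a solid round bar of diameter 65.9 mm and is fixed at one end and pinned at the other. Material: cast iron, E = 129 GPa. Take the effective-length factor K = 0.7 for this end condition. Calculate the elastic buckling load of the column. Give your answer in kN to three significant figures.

I = πd⁴/64 = π×65.9⁴/64 = 9.258×10^5 mm⁴
I = 9.258×10^5 mm⁴ = 9.258×10^-7 m⁴
Effective length L_e = K·L = 0.7 × 1.36 = 0.9520 m
P_cr = π²EI / L_e² = π² × 129×10⁹ × 9.258×10^-7 / 0.9520² = 1.301×10^6 N

P_cr ≈ 1300 kN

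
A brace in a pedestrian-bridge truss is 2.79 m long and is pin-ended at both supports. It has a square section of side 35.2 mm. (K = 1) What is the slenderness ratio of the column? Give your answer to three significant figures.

For a square r = a/√12 = 35.2/√12 = 10.16 mm
L_e = K·L = 1 × 2.79 m = 2.790 m = 2790.0 mm
λ = L_e / r_min = 2790.0 / 10.16 = 275

λ ≈ 275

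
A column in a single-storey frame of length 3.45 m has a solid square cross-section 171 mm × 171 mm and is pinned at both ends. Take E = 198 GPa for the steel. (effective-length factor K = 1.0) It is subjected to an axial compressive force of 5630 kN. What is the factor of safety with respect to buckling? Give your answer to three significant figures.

I = a⁴/12 = 171⁴/12 = 7.125×10^7 mm⁴
I = 7.125×10^7 mm⁴ = 7.125×10^-5 m⁴
Effective length L_e = K·L = 1 × 3.45 = 3.450 m
P_cr = π²EI / L_e² = π² × 198×10⁹ × 7.125×10^-5 / 3.450² = 1.170×10^7 N
Factor of safety n = P_cr / P = 11698 / 5630 = 2.08

n ≈ 2.08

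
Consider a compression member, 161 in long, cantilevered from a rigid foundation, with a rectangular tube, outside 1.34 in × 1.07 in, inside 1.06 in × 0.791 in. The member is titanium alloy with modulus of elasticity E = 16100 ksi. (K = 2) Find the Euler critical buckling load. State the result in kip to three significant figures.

P_cr ≈ 0.143 kip

Weak-axis I_min = (h_o·b_o³ − h_i·b_i³)/12 with b_o = 1.07, b_i = 0.7910 in (shorter outer/inner sides).
I_min = (1.34×1.07³ − 1.060×0.7910³)/12 = 9.308×10^-2 in⁴
Effective length L_e = K·L = 2 × 161 = 322.0 in
P_cr = π²EI / L_e² = π² × 16100×10³ × 9.308×10^-2 / 322.0² = 142.6 lb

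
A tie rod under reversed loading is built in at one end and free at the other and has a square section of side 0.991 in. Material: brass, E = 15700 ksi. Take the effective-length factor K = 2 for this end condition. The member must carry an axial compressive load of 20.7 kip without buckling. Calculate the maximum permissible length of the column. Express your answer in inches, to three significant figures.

I = a⁴/12 = 0.991⁴/12 = 8.037×10^-2 in⁴
At the buckling limit P_cr = P = 2.070×10^4 lb
From P_cr = π²EI/(K·L)²:  L = (1/K)·√(π²EI/P_cr) = (1/2)·√(π²×1.57×10^7×8.037×10^-2/2.070×10^4)
L = 12.3 in

L_max ≈ 12.3 in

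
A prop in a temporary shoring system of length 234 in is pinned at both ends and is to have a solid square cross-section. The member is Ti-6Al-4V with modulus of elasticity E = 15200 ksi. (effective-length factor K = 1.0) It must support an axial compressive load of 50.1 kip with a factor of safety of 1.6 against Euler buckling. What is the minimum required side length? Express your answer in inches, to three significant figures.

a ≈ 4.33 in

Required P_cr = n·P = 1.6 × 50.1 = 80.16 kip
L_e = K·L = 1 × 234 = 234.0 in
Required I = P_cr·L_e²/(π²E) = 8.016×10^4 × 234.0² / (π² × 1.52×10^7) = 29.26 in⁴
Solid square: I = a⁴/12  ⇒  a = (12I)^(1/4) = (12×29.26)^(1/4) = 4.33 in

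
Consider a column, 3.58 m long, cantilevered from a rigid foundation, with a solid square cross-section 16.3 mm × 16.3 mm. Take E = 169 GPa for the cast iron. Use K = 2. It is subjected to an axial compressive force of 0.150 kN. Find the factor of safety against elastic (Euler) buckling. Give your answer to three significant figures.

I = a⁴/12 = 16.3⁴/12 = 5.883×10^3 mm⁴
I = 5.883×10^3 mm⁴ = 5.883×10^-9 m⁴
Effective length L_e = K·L = 2 × 3.58 = 7.160 m
P_cr = π²EI / L_e² = π² × 169×10⁹ × 5.883×10^-9 / 7.160² = 191.4 N
Factor of safety n = P_cr / P = 0.19139 / 0.150 = 1.28

n ≈ 1.28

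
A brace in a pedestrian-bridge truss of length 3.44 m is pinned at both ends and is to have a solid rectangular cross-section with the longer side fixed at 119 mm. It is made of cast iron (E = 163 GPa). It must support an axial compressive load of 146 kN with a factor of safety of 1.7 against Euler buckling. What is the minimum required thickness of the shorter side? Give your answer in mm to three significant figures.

Required P_cr = n·P = 1.7 × 146 = 248.2 kN
L_e = K·L = 1 × 3.44 = 3.440 m
Required I = P_cr·L_e²/(π²E) = 2.482×10^5 × 3.440² / (π² × 1.63×10^11) = 1.826×10^-6 m⁴
I_req = 1.826×10^6 mm⁴
Rectangle, weak axis: I_min = h·b³/12 with h = 119 mm fixed  ⇒  b = (12I/h)^(1/3) = 56.9 mm

b ≈ 56.9 mm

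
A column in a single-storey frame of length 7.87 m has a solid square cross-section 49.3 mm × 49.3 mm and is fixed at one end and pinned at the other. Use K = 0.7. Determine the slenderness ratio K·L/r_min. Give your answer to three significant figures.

For a square r = a/√12 = 49.3/√12 = 14.23 mm
L_e = K·L = 0.7 × 7.87 m = 5.509 m = 5509.0 mm
λ = L_e / r_min = 5509.0 / 14.23 = 387

λ ≈ 387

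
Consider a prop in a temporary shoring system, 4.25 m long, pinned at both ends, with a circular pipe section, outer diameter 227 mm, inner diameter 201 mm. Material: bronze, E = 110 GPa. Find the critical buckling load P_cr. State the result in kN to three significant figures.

P_cr ≈ 3020 kN

d_o = 227 mm, d_i = 201 mm
I = π(d_o⁴ − d_i⁴)/64 = π(227⁴ − 201.0⁴)/64 = 5.022×10^7 mm⁴
I = 5.022×10^7 mm⁴ = 5.022×10^-5 m⁴
Effective length L_e = K·L = 1 × 4.25 = 4.250 m
P_cr = π²EI / L_e² = π² × 110×10⁹ × 5.022×10^-5 / 4.250² = 3.018×10^6 N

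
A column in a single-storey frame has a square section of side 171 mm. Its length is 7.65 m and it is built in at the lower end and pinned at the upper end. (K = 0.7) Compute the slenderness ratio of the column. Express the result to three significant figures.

I = a⁴/12 = 171⁴/12 = 7.125×10^7 mm⁴
A = 2.924×10^4 mm²;  r_min = √(I/A) = √(7.125×10^7/2.924×10^4) = 49.36 mm
L_e = K·L = 0.7 × 7.65 m = 5.355 m = 5355.0 mm
λ = L_e / r_min = 5355.0 / 49.36 = 108

λ ≈ 108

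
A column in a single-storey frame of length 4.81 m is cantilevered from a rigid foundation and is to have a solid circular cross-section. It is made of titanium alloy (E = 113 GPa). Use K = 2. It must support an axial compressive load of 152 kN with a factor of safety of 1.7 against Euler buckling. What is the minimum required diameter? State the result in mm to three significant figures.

Required P_cr = n·P = 1.7 × 152 = 258.4 kN
L_e = K·L = 2 × 4.81 = 9.620 m
Required I = P_cr·L_e²/(π²E) = 2.584×10^5 × 9.620² / (π² × 1.13×10^11) = 2.144×10^-5 m⁴
I_req = 2.144×10^7 mm⁴
Solid circle: I = πd⁴/64  ⇒  d = (64I/π)^(1/4) = (64×2.144×10^7/π)^(1/4) = 145 mm

d ≈ 145 mm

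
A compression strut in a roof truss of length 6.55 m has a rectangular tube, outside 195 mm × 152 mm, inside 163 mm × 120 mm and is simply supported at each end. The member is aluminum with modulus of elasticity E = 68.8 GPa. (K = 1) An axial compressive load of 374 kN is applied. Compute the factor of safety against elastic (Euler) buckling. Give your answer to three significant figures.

Weak-axis I_min = (h_o·b_o³ − h_i·b_i³)/12 with b_o = 152, b_i = 120.0 mm (shorter outer/inner sides).
I_min = (195×152³ − 163.0×120.0³)/12 = 3.359×10^7 mm⁴
I = 3.359×10^7 mm⁴ = 3.359×10^-5 m⁴
Effective length L_e = K·L = 1 × 6.55 = 6.550 m
P_cr = π²EI / L_e² = π² × 68.8×10⁹ × 3.359×10^-5 / 6.550² = 5.317×10^5 N
Factor of safety n = P_cr / P = 531.71 / 374 = 1.42

n ≈ 1.42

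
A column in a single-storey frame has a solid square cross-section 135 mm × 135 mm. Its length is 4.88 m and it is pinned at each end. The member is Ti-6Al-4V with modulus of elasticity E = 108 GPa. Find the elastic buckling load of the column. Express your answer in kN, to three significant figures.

P_cr ≈ 1240 kN

I = a⁴/12 = 135⁴/12 = 2.768×10^7 mm⁴
I = 2.768×10^7 mm⁴ = 2.768×10^-5 m⁴
Effective length L_e = K·L = 1 × 4.88 = 4.880 m
P_cr = π²EI / L_e² = π² × 108×10⁹ × 2.768×10^-5 / 4.880² = 1.239×10^6 N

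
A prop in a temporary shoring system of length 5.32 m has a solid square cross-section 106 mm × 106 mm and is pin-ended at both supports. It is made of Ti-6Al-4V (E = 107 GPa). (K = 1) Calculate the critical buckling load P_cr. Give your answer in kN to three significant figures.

I = a⁴/12 = 106⁴/12 = 1.052×10^7 mm⁴
I = 1.052×10^7 mm⁴ = 1.052×10^-5 m⁴
Effective length L_e = K·L = 1 × 5.32 = 5.320 m
P_cr = π²EI / L_e² = π² × 107×10⁹ × 1.052×10^-5 / 5.320² = 3.926×10^5 N

P_cr ≈ 393 kN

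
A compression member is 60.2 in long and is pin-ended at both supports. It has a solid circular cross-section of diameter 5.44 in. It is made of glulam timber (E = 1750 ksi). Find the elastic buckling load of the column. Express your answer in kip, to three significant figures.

P_cr ≈ 205 kip

I = πd⁴/64 = π×5.44⁴/64 = 42.99 in⁴
Effective length L_e = K·L = 1 × 60.2 = 60.20 in
P_cr = π²EI / L_e² = π² × 1750×10³ × 42.99 / 60.20² = 2.049×10^5 lb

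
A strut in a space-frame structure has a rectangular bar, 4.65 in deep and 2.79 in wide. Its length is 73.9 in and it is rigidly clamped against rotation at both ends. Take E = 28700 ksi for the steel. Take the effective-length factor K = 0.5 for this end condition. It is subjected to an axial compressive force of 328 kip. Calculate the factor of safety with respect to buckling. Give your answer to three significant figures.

n ≈ 5.32

Buckling occurs about the weak axis: I_min = h·b³/12 with b = 2.79 in (the shorter side).
I_min = 4.65×2.79³/12 = 8.416 in⁴
Effective length L_e = K·L = 0.5 × 73.9 = 36.95 in
P_cr = π²EI / L_e² = π² × 28700×10³ × 8.416 / 36.95² = 1.746×10^6 lb
Factor of safety n = P_cr / P = 1746.0 / 328 = 5.32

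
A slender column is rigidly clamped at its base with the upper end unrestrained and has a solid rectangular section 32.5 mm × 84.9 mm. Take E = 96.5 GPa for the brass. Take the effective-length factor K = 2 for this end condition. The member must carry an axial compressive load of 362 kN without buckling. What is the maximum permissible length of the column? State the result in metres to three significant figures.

L_max ≈ 0.400 m

Buckling occurs about the weak axis: I_min = h·b³/12 with b = 32.5 mm (the shorter side).
I_min = 84.9×32.5³/12 = 2.429×10^5 mm⁴
I = 2.429×10^-7 m⁴
At the buckling limit P_cr = P = 3.620×10^5 N
From P_cr = π²EI/(K·L)²:  L = (1/K)·√(π²EI/P_cr) = (1/2)·√(π²×9.65×10^10×2.429×10^-7/3.620×10^5)
L = 0.400 m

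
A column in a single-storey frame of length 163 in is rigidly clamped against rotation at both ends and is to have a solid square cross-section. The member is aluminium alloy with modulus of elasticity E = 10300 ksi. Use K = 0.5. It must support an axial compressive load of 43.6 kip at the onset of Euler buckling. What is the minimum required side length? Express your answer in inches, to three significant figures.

a ≈ 2.42 in

L_e = K·L = 0.5 × 163 = 81.50 in
Required I = P_cr·L_e²/(π²E) = 4.360×10^4 × 81.50² / (π² × 1.03×10^7) = 2.849 in⁴
Solid square: I = a⁴/12  ⇒  a = (12I)^(1/4) = (12×2.849)^(1/4) = 2.42 in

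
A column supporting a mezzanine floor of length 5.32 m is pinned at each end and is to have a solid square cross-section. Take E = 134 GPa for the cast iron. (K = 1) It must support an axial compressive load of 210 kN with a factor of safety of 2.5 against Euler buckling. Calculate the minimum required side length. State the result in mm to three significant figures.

Required P_cr = n·P = 2.5 × 210 = 525.0 kN
L_e = K·L = 1 × 5.32 = 5.320 m
Required I = P_cr·L_e²/(π²E) = 5.250×10^5 × 5.320² / (π² × 1.34×10^11) = 1.124×10^-5 m⁴
I_req = 1.124×10^7 mm⁴
Solid square: I = a⁴/12  ⇒  a = (12I)^(1/4) = (12×1.124×10^7)^(1/4) = 108 mm

a ≈ 108 mm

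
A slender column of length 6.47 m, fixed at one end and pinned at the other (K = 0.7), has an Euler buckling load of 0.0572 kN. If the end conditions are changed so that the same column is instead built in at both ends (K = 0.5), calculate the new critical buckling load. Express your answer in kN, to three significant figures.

P_cr ≈ 0.112 kN

P_cr ∝ 1/K², so P_cr,new = P_cr,old × (K_old/K_new)² = 0.0572 × (0.7/0.5)²
= 0.0572 × 1.960 = 0.112 kN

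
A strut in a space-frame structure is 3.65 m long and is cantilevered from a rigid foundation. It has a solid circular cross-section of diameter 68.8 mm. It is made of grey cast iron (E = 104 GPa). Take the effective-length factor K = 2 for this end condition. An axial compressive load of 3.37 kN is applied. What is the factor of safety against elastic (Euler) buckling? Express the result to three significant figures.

I = πd⁴/64 = π×68.8⁴/64 = 1.100×10^6 mm⁴
I = 1.100×10^6 mm⁴ = 1.100×10^-6 m⁴
Effective length L_e = K·L = 2 × 3.65 = 7.300 m
P_cr = π²EI / L_e² = π² × 104×10⁹ × 1.100×10^-6 / 7.300² = 2.118×10^4 N
Factor of safety n = P_cr / P = 21.184 / 3.37 = 6.29

n ≈ 6.29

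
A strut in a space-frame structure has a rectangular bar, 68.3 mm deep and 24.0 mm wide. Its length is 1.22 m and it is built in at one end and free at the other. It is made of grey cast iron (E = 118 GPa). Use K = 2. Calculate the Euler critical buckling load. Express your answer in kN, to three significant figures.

P_cr ≈ 15.4 kN

Buckling occurs about the weak axis: I_min = h·b³/12 with b = 24.0 mm (the shorter side).
I_min = 68.3×24.0³/12 = 7.868×10^4 mm⁴
I = 7.868×10^4 mm⁴ = 7.868×10^-8 m⁴
Effective length L_e = K·L = 2 × 1.22 = 2.440 m
P_cr = π²EI / L_e² = π² × 118×10⁹ × 7.868×10^-8 / 2.440² = 1.539×10^4 N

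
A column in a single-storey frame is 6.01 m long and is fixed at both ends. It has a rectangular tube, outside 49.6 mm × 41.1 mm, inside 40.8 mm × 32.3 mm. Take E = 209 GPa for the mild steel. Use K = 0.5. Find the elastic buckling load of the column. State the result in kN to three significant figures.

Weak-axis I_min = (h_o·b_o³ − h_i·b_i³)/12 with b_o = 41.1, b_i = 32.30 mm (shorter outer/inner sides).
I_min = (49.6×41.1³ − 40.80×32.30³)/12 = 1.724×10^5 mm⁴
I = 1.724×10^5 mm⁴ = 1.724×10^-7 m⁴
Effective length L_e = K·L = 0.5 × 6.01 = 3.005 m
P_cr = π²EI / L_e² = π² × 209×10⁹ × 1.724×10^-7 / 3.005² = 3.938×10^4 N

P_cr ≈ 39.4 kN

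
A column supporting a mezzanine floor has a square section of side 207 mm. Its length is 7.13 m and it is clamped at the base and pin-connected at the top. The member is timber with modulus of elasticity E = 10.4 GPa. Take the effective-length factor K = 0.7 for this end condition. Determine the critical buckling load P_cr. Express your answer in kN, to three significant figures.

P_cr ≈ 630 kN

I = a⁴/12 = 207⁴/12 = 1.530×10^8 mm⁴
I = 1.530×10^8 mm⁴ = 1.530×10^-4 m⁴
Effective length L_e = K·L = 0.7 × 7.13 = 4.991 m
P_cr = π²EI / L_e² = π² × 10.4×10⁹ × 1.530×10^-4 / 4.991² = 6.305×10^5 N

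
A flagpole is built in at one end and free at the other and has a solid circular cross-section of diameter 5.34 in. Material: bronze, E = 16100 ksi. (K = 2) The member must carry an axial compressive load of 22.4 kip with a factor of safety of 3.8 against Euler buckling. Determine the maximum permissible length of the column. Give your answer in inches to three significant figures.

I = πd⁴/64 = π×5.34⁴/64 = 39.91 in⁴
Required critical load P_cr = n·P = 3.8 × 22.4 = 85.12 kip = 8.512×10^4 lb
From P_cr = π²EI/(K·L)²:  L = (1/K)·√(π²EI/P_cr) = (1/2)·√(π²×1.61×10^7×39.91/8.512×10^4)
L = 136 in

L_max ≈ 136 in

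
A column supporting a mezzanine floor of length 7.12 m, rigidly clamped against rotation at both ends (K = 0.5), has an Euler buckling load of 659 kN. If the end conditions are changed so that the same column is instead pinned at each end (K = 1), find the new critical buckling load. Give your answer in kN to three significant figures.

P_cr ≈ 165 kN

P_cr ∝ 1/K², so P_cr,new = P_cr,old × (K_old/K_new)² = 659 × (0.5/1)²
= 659 × 0.2500 = 165 kN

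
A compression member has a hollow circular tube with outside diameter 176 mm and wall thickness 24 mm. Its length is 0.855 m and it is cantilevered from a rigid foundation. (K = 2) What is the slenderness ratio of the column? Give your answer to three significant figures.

λ ≈ 31.4

Inner diameter d_i = 176 − 2×24 = 128.0 mm
I = π(d_o⁴ − d_i⁴)/64 = π(176⁴ − 128.0⁴)/64 = 3.392×10^7 mm⁴
A = 1.146×10^4 mm²;  r_min = √(I/A) = √(3.392×10^7/1.146×10^4) = 54.41 mm
L_e = K·L = 2 × 0.855 m = 1.710 m = 1710.0 mm
λ = L_e / r_min = 1710.0 / 54.41 = 31.4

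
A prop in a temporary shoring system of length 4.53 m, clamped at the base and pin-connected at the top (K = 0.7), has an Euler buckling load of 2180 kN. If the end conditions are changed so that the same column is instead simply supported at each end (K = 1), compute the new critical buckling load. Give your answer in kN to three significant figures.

P_cr ≈ 1070 kN

P_cr ∝ 1/K², so P_cr,new = P_cr,old × (K_old/K_new)² = 2180 × (0.7/1)²
= 2180 × 0.4900 = 1070 kN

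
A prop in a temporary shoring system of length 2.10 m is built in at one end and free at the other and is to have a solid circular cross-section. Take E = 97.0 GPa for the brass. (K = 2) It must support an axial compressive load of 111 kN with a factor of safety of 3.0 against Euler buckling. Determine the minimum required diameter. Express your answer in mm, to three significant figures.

Required P_cr = n·P = 3.0 × 111 = 333.0 kN
L_e = K·L = 2 × 2.10 = 4.200 m
Required I = P_cr·L_e²/(π²E) = 3.330×10^5 × 4.200² / (π² × 9.70×10^10) = 6.136×10^-6 m⁴
I_req = 6.136×10^6 mm⁴
Solid circle: I = πd⁴/64  ⇒  d = (64I/π)^(1/4) = (64×6.136×10^6/π)^(1/4) = 106 mm

d ≈ 106 mm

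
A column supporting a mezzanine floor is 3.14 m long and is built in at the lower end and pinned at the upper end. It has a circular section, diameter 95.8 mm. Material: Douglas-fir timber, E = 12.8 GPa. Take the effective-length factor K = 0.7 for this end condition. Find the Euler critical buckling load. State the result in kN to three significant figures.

I = πd⁴/64 = π×95.8⁴/64 = 4.135×10^6 mm⁴
I = 4.135×10^6 mm⁴ = 4.135×10^-6 m⁴
Effective length L_e = K·L = 0.7 × 3.14 = 2.198 m
P_cr = π²EI / L_e² = π² × 12.8×10⁹ × 4.135×10^-6 / 2.198² = 1.081×10^5 N

P_cr ≈ 108 kN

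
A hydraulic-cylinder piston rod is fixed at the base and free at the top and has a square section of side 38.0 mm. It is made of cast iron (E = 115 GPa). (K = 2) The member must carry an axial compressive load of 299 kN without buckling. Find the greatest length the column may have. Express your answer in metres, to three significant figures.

I = a⁴/12 = 38.0⁴/12 = 1.738×10^5 mm⁴
I = 1.738×10^-7 m⁴
At the buckling limit P_cr = P = 2.990×10^5 N
From P_cr = π²EI/(K·L)²:  L = (1/K)·√(π²EI/P_cr) = (1/2)·√(π²×1.15×10^11×1.738×10^-7/2.990×10^5)
L = 0.406 m

L_max ≈ 0.406 m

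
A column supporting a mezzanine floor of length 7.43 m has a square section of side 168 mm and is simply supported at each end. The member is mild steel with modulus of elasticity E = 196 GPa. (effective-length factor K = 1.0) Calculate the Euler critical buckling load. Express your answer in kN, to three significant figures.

I = a⁴/12 = 168⁴/12 = 6.638×10^7 mm⁴
I = 6.638×10^7 mm⁴ = 6.638×10^-5 m⁴
Effective length L_e = K·L = 1 × 7.43 = 7.430 m
P_cr = π²EI / L_e² = π² × 196×10⁹ × 6.638×10^-5 / 7.430² = 2.326×10^6 N

P_cr ≈ 2330 kN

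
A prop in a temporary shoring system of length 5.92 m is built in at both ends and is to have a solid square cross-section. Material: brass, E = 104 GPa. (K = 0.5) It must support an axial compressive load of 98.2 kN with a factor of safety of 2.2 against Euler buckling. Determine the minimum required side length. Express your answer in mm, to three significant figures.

a ≈ 68.6 mm

Required P_cr = n·P = 2.2 × 98.2 = 216.0 kN
L_e = K·L = 0.5 × 5.92 = 2.960 m
Required I = P_cr·L_e²/(π²E) = 2.160×10^5 × 2.960² / (π² × 1.04×10^11) = 1.844×10^-6 m⁴
I_req = 1.844×10^6 mm⁴
Solid square: I = a⁴/12  ⇒  a = (12I)^(1/4) = (12×1.844×10^6)^(1/4) = 68.6 mm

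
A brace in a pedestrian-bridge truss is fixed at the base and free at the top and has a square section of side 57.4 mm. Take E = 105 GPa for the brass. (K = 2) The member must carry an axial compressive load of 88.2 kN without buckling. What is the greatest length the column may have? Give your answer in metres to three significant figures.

L_max ≈ 1.63 m

I = a⁴/12 = 57.4⁴/12 = 9.046×10^5 mm⁴
I = 9.046×10^-7 m⁴
At the buckling limit P_cr = P = 8.820×10^4 N
From P_cr = π²EI/(K·L)²:  L = (1/K)·√(π²EI/P_cr) = (1/2)·√(π²×1.05×10^11×9.046×10^-7/8.820×10^4)
L = 1.63 m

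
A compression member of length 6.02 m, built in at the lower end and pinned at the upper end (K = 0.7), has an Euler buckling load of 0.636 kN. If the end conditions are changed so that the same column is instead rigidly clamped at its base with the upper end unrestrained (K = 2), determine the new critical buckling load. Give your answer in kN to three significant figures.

P_cr ≈ 0.0779 kN

P_cr ∝ 1/K², so P_cr,new = P_cr,old × (K_old/K_new)² = 0.636 × (0.7/2)²
= 0.636 × 0.1225 = 0.0779 kN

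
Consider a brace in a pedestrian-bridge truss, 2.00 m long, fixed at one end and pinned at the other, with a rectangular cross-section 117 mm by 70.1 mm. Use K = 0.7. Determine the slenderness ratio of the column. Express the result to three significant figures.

λ ≈ 69.2

Buckling occurs about the weak axis: I_min = h·b³/12 with b = 70.1 mm (the shorter side).
I_min = 117×70.1³/12 = 3.359×10^6 mm⁴
A = 8.202×10^3 mm²;  r_min = √(I/A) = √(3.359×10^6/8.202×10^3) = 20.24 mm
L_e = K·L = 0.7 × 2.00 m = 1.400 m = 1400.0 mm
λ = L_e / r_min = 1400.0 / 20.24 = 69.2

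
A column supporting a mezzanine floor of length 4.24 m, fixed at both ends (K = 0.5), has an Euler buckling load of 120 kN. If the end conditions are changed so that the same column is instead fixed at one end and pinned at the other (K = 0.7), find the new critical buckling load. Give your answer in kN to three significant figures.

P_cr ≈ 61.2 kN

P_cr ∝ 1/K², so P_cr,new = P_cr,old × (K_old/K_new)² = 120 × (0.5/0.7)²
= 120 × 0.5102 = 61.2 kN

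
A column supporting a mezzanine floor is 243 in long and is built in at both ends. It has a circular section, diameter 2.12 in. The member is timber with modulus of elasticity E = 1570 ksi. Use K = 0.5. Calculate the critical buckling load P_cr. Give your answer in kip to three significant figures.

P_cr ≈ 1.04 kip

I = πd⁴/64 = π×2.12⁴/64 = 0.9915 in⁴
Effective length L_e = K·L = 0.5 × 243 = 121.5 in
P_cr = π²EI / L_e² = π² × 1570×10³ × 0.9915 / 121.5² = 1.041×10^3 lb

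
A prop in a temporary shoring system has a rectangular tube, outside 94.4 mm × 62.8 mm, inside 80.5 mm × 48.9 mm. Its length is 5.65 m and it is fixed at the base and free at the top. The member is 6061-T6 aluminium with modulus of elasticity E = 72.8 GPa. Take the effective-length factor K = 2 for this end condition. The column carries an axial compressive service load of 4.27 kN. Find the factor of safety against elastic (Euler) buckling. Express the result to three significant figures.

n ≈ 1.53

Weak-axis I_min = (h_o·b_o³ − h_i·b_i³)/12 with b_o = 62.8, b_i = 48.90 mm (shorter outer/inner sides).
I_min = (94.4×62.8³ − 80.50×48.90³)/12 = 1.164×10^6 mm⁴
I = 1.164×10^6 mm⁴ = 1.164×10^-6 m⁴
Effective length L_e = K·L = 2 × 5.65 = 11.30 m
P_cr = π²EI / L_e² = π² × 72.8×10⁹ × 1.164×10^-6 / 11.30² = 6.550×10^3 N
Factor of safety n = P_cr / P = 6.5495 / 4.27 = 1.53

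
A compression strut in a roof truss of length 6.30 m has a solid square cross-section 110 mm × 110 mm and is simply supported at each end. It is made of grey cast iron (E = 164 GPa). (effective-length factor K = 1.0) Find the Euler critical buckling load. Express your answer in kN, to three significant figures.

P_cr ≈ 498 kN

I = a⁴/12 = 110⁴/12 = 1.220×10^7 mm⁴
I = 1.220×10^7 mm⁴ = 1.220×10^-5 m⁴
Effective length L_e = K·L = 1 × 6.30 = 6.300 m
P_cr = π²EI / L_e² = π² × 164×10⁹ × 1.220×10^-5 / 6.300² = 4.976×10^5 N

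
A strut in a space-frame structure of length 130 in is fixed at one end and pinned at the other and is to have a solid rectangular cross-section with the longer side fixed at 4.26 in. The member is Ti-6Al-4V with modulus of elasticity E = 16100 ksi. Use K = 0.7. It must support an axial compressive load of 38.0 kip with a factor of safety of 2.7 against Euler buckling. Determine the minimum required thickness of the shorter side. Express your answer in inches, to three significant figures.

b ≈ 2.47 in

Required P_cr = n·P = 2.7 × 38.0 = 102.6 kip
L_e = K·L = 0.7 × 130 = 91.00 in
Required I = P_cr·L_e²/(π²E) = 1.026×10^5 × 91.00² / (π² × 1.61×10^7) = 5.347 in⁴
Rectangle, weak axis: I_min = h·b³/12 with h = 4.26 in fixed  ⇒  b = (12I/h)^(1/3) = 2.47 in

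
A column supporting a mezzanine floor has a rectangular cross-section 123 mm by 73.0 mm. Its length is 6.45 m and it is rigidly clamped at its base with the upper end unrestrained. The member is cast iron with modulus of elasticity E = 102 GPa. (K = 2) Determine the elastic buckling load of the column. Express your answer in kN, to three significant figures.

Buckling occurs about the weak axis: I_min = h·b³/12 with b = 73.0 mm (the shorter side).
I_min = 123×73.0³/12 = 3.987×10^6 mm⁴
I = 3.987×10^6 mm⁴ = 3.987×10^-6 m⁴
Effective length L_e = K·L = 2 × 6.45 = 12.90 m
P_cr = π²EI / L_e² = π² × 102×10⁹ × 3.987×10^-6 / 12.90² = 2.412×10^4 N

P_cr ≈ 24.1 kN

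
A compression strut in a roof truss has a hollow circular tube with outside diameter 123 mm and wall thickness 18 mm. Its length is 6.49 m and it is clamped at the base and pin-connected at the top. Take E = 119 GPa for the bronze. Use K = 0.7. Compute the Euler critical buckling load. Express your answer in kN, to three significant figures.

P_cr ≈ 479 kN

Inner diameter d_i = 123 − 2×18 = 87.00 mm
I = π(d_o⁴ − d_i⁴)/64 = π(123⁴ − 87.00⁴)/64 = 8.423×10^6 mm⁴
I = 8.423×10^6 mm⁴ = 8.423×10^-6 m⁴
Effective length L_e = K·L = 0.7 × 6.49 = 4.543 m
P_cr = π²EI / L_e² = π² × 119×10⁹ × 8.423×10^-6 / 4.543² = 4.793×10^5 N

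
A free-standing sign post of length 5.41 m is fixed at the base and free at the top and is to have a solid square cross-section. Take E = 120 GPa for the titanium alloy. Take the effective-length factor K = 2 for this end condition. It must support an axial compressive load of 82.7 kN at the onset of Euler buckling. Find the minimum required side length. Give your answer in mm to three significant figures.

a ≈ 99.5 mm

L_e = K·L = 2 × 5.41 = 10.82 m
Required I = P_cr·L_e²/(π²E) = 8.270×10^4 × 10.82² / (π² × 1.20×10^11) = 8.175×10^-6 m⁴
I_req = 8.175×10^6 mm⁴
Solid square: I = a⁴/12  ⇒  a = (12I)^(1/4) = (12×8.175×10^6)^(1/4) = 99.5 mm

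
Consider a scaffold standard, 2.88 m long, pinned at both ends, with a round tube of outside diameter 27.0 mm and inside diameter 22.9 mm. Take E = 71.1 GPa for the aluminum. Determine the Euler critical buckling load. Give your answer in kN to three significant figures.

P_cr ≈ 1.06 kN

d_o = 27.0 mm, d_i = 22.9 mm
I = π(d_o⁴ − d_i⁴)/64 = π(27.0⁴ − 22.90⁴)/64 = 1.259×10^4 mm⁴
I = 1.259×10^4 mm⁴ = 1.259×10^-8 m⁴
Effective length L_e = K·L = 1 × 2.88 = 2.880 m
P_cr = π²EI / L_e² = π² × 71.1×10⁹ × 1.259×10^-8 / 2.880² = 1.065×10^3 N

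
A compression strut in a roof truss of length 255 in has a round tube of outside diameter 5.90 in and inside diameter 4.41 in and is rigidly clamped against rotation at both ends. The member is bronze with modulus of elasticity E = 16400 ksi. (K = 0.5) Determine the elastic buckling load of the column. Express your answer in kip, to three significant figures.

d_o = 5.90 in, d_i = 4.41 in
I = π(d_o⁴ − d_i⁴)/64 = π(5.90⁴ − 4.410⁴)/64 = 40.91 in⁴
Effective length L_e = K·L = 0.5 × 255 = 127.5 in
P_cr = π²EI / L_e² = π² × 16400×10³ × 40.91 / 127.5² = 4.074×10^5 lb

P_cr ≈ 407 kip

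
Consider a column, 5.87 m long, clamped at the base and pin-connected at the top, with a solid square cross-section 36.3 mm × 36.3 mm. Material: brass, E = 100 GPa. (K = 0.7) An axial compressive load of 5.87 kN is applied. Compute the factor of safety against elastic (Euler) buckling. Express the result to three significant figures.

I = a⁴/12 = 36.3⁴/12 = 1.447×10^5 mm⁴
I = 1.447×10^5 mm⁴ = 1.447×10^-7 m⁴
Effective length L_e = K·L = 0.7 × 5.87 = 4.109 m
P_cr = π²EI / L_e² = π² × 100×10⁹ × 1.447×10^-7 / 4.109² = 8.458×10^3 N
Factor of safety n = P_cr / P = 8.4581 / 5.87 = 1.44

n ≈ 1.44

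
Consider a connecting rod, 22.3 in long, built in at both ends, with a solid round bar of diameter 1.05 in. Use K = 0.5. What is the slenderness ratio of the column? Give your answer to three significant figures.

For a solid circle r = d/4 = 1.05/4 = 0.2625 in
L_e = K·L = 0.5 × 22.3 = 11.15 in
λ = L_e / r_min = 11.150 / 0.2625 = 42.5

λ ≈ 42.5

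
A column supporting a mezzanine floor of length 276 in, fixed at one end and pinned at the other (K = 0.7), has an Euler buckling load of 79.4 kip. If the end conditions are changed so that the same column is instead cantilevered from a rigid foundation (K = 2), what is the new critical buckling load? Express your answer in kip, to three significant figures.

P_cr ∝ 1/K², so P_cr,new = P_cr,old × (K_old/K_new)² = 79.4 × (0.7/2)²
= 79.4 × 0.1225 = 9.73 kip

P_cr ≈ 9.73 kip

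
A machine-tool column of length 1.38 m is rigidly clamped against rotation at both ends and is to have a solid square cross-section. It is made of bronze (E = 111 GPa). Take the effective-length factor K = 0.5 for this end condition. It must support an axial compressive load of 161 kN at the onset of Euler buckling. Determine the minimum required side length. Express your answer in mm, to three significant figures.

L_e = K·L = 0.5 × 1.38 = 0.6900 m
Required I = P_cr·L_e²/(π²E) = 1.610×10^5 × 0.6900² / (π² × 1.11×10^11) = 6.997×10^-8 m⁴
I_req = 6.997×10^4 mm⁴
Solid square: I = a⁴/12  ⇒  a = (12I)^(1/4) = (12×6.997×10^4)^(1/4) = 30.3 mm

a ≈ 30.3 mm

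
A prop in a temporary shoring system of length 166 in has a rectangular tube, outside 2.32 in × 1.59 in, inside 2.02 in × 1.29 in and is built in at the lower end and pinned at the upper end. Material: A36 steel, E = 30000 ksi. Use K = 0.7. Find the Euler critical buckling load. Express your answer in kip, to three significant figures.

P_cr ≈ 9.12 kip

Weak-axis I_min = (h_o·b_o³ − h_i·b_i³)/12 with b_o = 1.59, b_i = 1.290 in (shorter outer/inner sides).
I_min = (2.32×1.59³ − 2.020×1.290³)/12 = 0.4158 in⁴
Effective length L_e = K·L = 0.7 × 166 = 116.2 in
P_cr = π²EI / L_e² = π² × 30000×10³ × 0.4158 / 116.2² = 9.117×10^3 lb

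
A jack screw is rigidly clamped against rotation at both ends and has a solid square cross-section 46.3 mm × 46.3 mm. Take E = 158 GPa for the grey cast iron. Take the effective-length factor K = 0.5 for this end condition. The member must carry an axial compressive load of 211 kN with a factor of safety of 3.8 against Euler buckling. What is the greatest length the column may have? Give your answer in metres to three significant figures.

I = a⁴/12 = 46.3⁴/12 = 3.830×10^5 mm⁴
I = 3.830×10^-7 m⁴
Required critical load P_cr = n·P = 3.8 × 211 = 801.8 kN = 8.018×10^5 N
From P_cr = π²EI/(K·L)²:  L = (1/K)·√(π²EI/P_cr) = (1/0.5)·√(π²×1.58×10^11×3.830×10^-7/8.018×10^5)
L = 1.73 m

L_max ≈ 1.73 m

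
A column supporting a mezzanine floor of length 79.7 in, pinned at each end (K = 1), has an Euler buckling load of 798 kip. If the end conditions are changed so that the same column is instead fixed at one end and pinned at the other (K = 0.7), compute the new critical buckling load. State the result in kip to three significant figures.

P_cr ∝ 1/K², so P_cr,new = P_cr,old × (K_old/K_new)² = 798 × (1/0.7)²
= 798 × 2.041 = 1630 kip

P_cr ≈ 1630 kip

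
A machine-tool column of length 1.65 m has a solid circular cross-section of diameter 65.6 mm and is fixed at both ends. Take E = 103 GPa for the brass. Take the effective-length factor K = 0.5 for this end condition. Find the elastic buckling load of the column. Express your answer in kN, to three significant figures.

I = πd⁴/64 = π×65.6⁴/64 = 9.090×10^5 mm⁴
I = 9.090×10^5 mm⁴ = 9.090×10^-7 m⁴
Effective length L_e = K·L = 0.5 × 1.65 = 0.8250 m
P_cr = π²EI / L_e² = π² × 103×10⁹ × 9.090×10^-7 / 0.8250² = 1.358×10^6 N

P_cr ≈ 1360 kN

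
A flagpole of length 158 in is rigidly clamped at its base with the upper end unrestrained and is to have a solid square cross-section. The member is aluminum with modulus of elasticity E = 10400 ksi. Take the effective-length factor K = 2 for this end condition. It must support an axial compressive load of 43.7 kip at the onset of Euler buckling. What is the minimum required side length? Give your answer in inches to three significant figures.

L_e = K·L = 2 × 158 = 316.0 in
Required I = P_cr·L_e²/(π²E) = 4.370×10^4 × 316.0² / (π² × 1.04×10^7) = 42.51 in⁴
Solid square: I = a⁴/12  ⇒  a = (12I)^(1/4) = (12×42.51)^(1/4) = 4.75 in

a ≈ 4.75 in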